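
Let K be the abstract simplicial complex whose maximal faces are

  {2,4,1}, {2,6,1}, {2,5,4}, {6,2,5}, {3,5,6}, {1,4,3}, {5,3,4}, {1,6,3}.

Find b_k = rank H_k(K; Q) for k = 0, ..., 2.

b_0 = 1, b_1 = 0, b_2 = 1.

We work with the vertex ordering 1 < 2 < 3 < 4 < 5 < 6. The simplices of K, each written with vertices in increasing order, are:

  0-simplices (6): [1], [2], [3], [4], [5], [6]
  1-simplices (12): [1,2], [1,3], [1,4], [1,6], [2,4], [2,5], [2,6], [3,4], [3,5], [3,6], [4,5], [5,6]
  2-simplices (8): [1,2,4], [1,2,6], [1,3,4], [1,3,6], [2,4,5], [2,5,6], [3,4,5], [3,5,6]

giving chain groups C_0 ≅ Z^6, C_1 ≅ Z^12, C_2 ≅ Z^8.

∂_1: C_1 → C_0 is given by ∂[p,q] = [q] − [p].
As a 6×12 matrix over Z this has rank 5, with invariant factors (1,1,1,1,1).

∂_2: C_2 → C_1 maps a triangle to the signed sum of its edges. For instance
  ∂[3,5,6] = [5,6] − [3,6] + [3,5],
  ∂[2,5,6] = [5,6] − [2,6] + [2,5].
The 12×8 boundary matrix has rank 7 and Smith normal form diag(1,1,1,1,1,1,1).

From H_k ≅ ker(∂_k) / im(∂_{k+1}) we obtain:

  H_0: rank C_0 − rank ∂_1 = 6 − 5 = 1, and the invariant factors of ∂_1 are all 1, so H_0 = Z.
  H_1: rank ker ∂_1 − rank ∂_2 = (12 − 5) − 7 = 0, and the invariant factors of ∂_2 are all 1, so H_1 = 0.
  H_2: rank ker ∂_2 − rank ∂_3 = (8 − 7) − 0 = 1, and there is no ∂_3, so H_2 = Z.

As a check, the Euler characteristic is 6 − 12 + 8 = 2, which agrees with 1 − 0 + 1 = 2.

Hence the Betti numbers are b_0 = 1, b_1 = 0, b_2 = 1.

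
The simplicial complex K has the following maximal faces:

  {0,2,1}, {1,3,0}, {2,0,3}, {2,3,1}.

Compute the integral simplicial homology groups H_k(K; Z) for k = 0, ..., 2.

We work with the vertex ordering 0 < 1 < 2 < 3. The simplices of K, each written with vertices in increasing order, are:

  0-simplices (4): [0], [1], [2], [3]
  1-simplices (6): [0,1], [0,2], [0,3], [1,2], [1,3], [2,3]
  2-simplices (4): [0,1,2], [0,1,3], [0,2,3], [1,2,3]

so the chain groups are C_0 ≅ Z^4, C_1 ≅ Z^6, C_2 ≅ Z^4.

The boundary map ∂_1: C_1 → C_0 maps an edge to its endpoints' difference, ∂[p,q] = q − p.
The 4×6 boundary matrix has rank 3 and Smith normal form diag(1,1,1).

∂_2: C_2 → C_1 maps a triangle to the signed sum of its edges. For instance
  ∂[1,2,3] = [2,3] − [1,3] + [1,2],
  ∂[0,2,3] = [2,3] − [0,3] + [0,2].
As a 6×4 matrix over Z this has rank 3, with invariant factors (1,1,1).

Now H_k = ker ∂_k / im ∂_{k+1}, so:

  H_0: rank C_0 − rank ∂_1 = 4 − 3 = 1, and the invariant factors of ∂_1 are all 1, so H_0 = Z.
  H_1: rank ker ∂_1 − rank ∂_2 = (6 − 3) − 3 = 0, and the invariant factors of ∂_2 are all 1, so H_1 = 0.
  H_2: rank ker ∂_2 − rank ∂_3 = (4 − 3) − 0 = 1, and there is no ∂_3, so H_2 = Z.

As a check, the Euler characteristic is 4 − 6 + 4 = 2, which agrees with 1 − 0 + 1 = 2.

H_0 ≅ Z,  H_1 = 0,  H_2 ≅ Z.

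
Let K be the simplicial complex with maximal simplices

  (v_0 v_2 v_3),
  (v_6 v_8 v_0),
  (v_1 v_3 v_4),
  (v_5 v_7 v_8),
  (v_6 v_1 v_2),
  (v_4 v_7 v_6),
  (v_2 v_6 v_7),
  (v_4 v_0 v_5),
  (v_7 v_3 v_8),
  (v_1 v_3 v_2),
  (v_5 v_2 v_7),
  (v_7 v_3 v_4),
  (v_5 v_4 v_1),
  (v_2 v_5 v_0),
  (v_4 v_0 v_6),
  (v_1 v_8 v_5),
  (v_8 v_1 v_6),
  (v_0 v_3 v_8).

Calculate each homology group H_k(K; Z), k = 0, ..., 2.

H_0 = Z,  H_1 = Z^2,  H_2 = Z.

Fix the vertex order v_0 < v_1 < v_2 < v_3 < v_4 < v_5 < v_6 < v_7 < v_8 and write every simplex with vertices in increasing order. Then dim K = 2 and the simplices of K are:

  0-simplices (9): [v_0], [v_1], [v_2], [v_3], [v_4], [v_5], [v_6], [v_7], [v_8]
  1-simplices (27): (27 of them)
  2-simplices (18): (18 of them)

so the chain groups are C_0 ≅ Z^9, C_1 ≅ Z^27, C_2 ≅ Z^18.

Boundary ∂_1: C_1 → C_0 is given by ∂[p,q] = [q] − [p]. For instance
  ∂[v_2,v_5] = [v_5] − [v_2].
The resulting 9×27 matrix has rank 8, and its Smith normal form has invariant factors (1,1,1,1,1,1,1,1).

∂_2: C_2 → C_1 sends each 2-simplex [p,q,r] to [q,r] − [p,r] + [p,q]. For instance
  ∂[v_0,v_2,v_5] = [v_2,v_5] − [v_0,v_5] + [v_0,v_2],
  ∂[v_0,v_4,v_5] = [v_4,v_5] − [v_0,v_5] + [v_0,v_4].
The 27×18 boundary matrix has rank 17 and Smith normal form diag(1,1,1,1,1,1,1,1,1,1,1,1,1,1,1,1,1).

Computing H_k = (kernel of ∂_k) / (image of ∂_{k+1}):

  H_0: rank C_0 − rank ∂_1 = 9 − 8 = 1, and the invariant factors of ∂_1 are all 1, so H_0 = Z.
  H_1: rank ker ∂_1 − rank ∂_2 = (27 − 8) − 17 = 2, and the invariant factors of ∂_2 are all 1, so H_1 = Z^2.
  H_2: rank ker ∂_2 − rank ∂_3 = (18 − 17) − 0 = 1, and there is no ∂_3, so H_2 = Z.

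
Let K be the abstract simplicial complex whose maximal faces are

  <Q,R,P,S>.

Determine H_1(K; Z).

K has 4 vertices, 6 edges, 4 triangles, 1 3-simplex.
rank ∂_1 = 3, rank ∂_2 = 3 ⇒ b_1 = 6 − 3 − 3 = 0; all invariant factors of ∂_2 are 1 so no torsion. So H_1 ≅ 0.

H_1 = 0.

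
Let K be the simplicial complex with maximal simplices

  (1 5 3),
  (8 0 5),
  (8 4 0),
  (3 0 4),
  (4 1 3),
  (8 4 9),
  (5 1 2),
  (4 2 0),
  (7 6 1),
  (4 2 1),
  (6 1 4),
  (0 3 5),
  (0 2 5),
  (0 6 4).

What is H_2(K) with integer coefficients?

H_2 = Z.

Take the total order 0 < 1 < 2 < 3 < 4 < 5 < 6 < 7 < 8 < 9 on the vertex set. Then K (dimension 2) consists of the simplices:

  0-simplices (10): [0], [1], [2], [3], [4], [5], [6], [7], [8], [9]
  1-simplices (22): [0,2], [0,3], [0,4], [0,5], [0,6], [0,8], [1,2], [1,3], [1,4], [1,5], [1,6], [1,7], [2,4], [2,5], [3,4], [3,5], [4,6], [4,8], [4,9], [5,8], [6,7], [8,9]
  2-simplices (14): [0,2,4], [0,2,5], [0,3,4], [0,3,5], [0,4,6], [0,4,8], [0,5,8], [1,2,4], [1,2,5], [1,3,4], [1,3,5], [1,4,6], [1,6,7], [4,8,9]

so the chain groups are C_0 ≅ Z^10, C_1 ≅ Z^22, C_2 ≅ Z^14.

∂_1: C_1 → C_0 sends each edge [p,q] (with p < q) to q − p.
This gives a 10×22 integer matrix of rank 9; reducing to Smith normal form yields diagonal entries (1,1,1,1,1,1,1,1,1).

∂_2: C_2 → C_1 maps a triangle to the signed sum of its edges. For instance
  ∂[1,2,5] = [2,5] − [1,5] + [1,2],
  ∂[0,2,4] = [2,4] − [0,4] + [0,2].
This gives a 22×14 integer matrix of rank 13; reducing to Smith normal form yields diagonal entries (1,1,1,1,1,1,1,1,1,1,1,1,1).

Now H_k = ker ∂_k / im ∂_{k+1}, so:

  H_2: rank ker ∂_2 − rank ∂_3 = (14 − 13) − 0 = 1, and there is no ∂_3, so H_2 ≅ Z.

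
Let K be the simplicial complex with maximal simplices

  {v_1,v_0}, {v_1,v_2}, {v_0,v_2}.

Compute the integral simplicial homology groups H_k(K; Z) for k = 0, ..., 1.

Order the vertices as v_0 < v_1 < v_2. Listing each simplex with vertices in this order, K has dimension 1 with simplices:

  0-simplices (3): [v_0], [v_1], [v_2]
  1-simplices (3): [v_0,v_1], [v_0,v_2], [v_1,v_2]

so the chain groups are C_0 ≅ Z^3, C_1 ≅ Z^3.

Boundary ∂_1: C_1 → C_0 is given by ∂[p,q] = [q] − [p]. For instance
  ∂[v_0,v_2] = [v_2] − [v_0].
As a 3×3 matrix over Z this has rank 2, with invariant factors (1,1).

Now H_k = ker ∂_k / im ∂_{k+1}, so:

  H_0: rank C_0 − rank ∂_1 = 3 − 2 = 1, and the invariant factors of ∂_1 are all 1, so H_0 ≅ Z.
  H_1: rank ker ∂_1 − rank ∂_2 = (3 − 2) − 0 = 1, and there is no ∂_2, so H_1 ≅ Z.

H_0 = Z,  H_1 = Z.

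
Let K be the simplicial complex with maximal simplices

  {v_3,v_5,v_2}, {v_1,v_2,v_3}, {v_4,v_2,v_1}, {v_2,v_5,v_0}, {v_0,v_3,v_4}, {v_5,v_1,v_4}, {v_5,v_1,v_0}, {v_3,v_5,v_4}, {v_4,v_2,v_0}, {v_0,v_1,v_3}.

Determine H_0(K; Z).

H_0 ≅ Z.

Order the vertices as v_0 < v_1 < v_2 < v_3 < v_4 < v_5. Listing each simplex with vertices in this order, K has dimension 2 with simplices:

  0-simplices (6): [v_0], [v_1], [v_2], [v_3], [v_4], [v_5]
  1-simplices (15): (15 of them)
  2-simplices (10): [v_0,v_1,v_3], [v_0,v_1,v_5], [v_0,v_2,v_4], [v_0,v_2,v_5], [v_0,v_3,v_4], [v_1,v_2,v_3], [v_1,v_2,v_4], [v_1,v_4,v_5], [v_2,v_3,v_5], [v_3,v_4,v_5]

giving chain groups C_0 ≅ Z^6, C_1 ≅ Z^15, C_2 ≅ Z^10.

∂_1: C_1 → C_0 sends each edge [p,q] (with p < q) to q − p.
The 6×15 boundary matrix has rank 5 and Smith normal form diag(1,1,1,1,1).

∂_2: C_2 → C_1 maps a triangle to the signed sum of its edges. For instance
  ∂[v_0,v_2,v_4] = [v_2,v_4] − [v_0,v_4] + [v_0,v_2],
  ∂[v_0,v_3,v_4] = [v_3,v_4] − [v_0,v_4] + [v_0,v_3].
The resulting 15×10 matrix has rank 10, and its Smith normal form has invariant factors (1,1,1,1,1,1,1,1,1,2).

From H_k ≅ ker(∂_k) / im(∂_{k+1}) we obtain:

  H_0: rank C_0 − rank ∂_1 = 6 − 5 = 1, and the invariant factors of ∂_1 are all 1, so H_0 ≅ Z.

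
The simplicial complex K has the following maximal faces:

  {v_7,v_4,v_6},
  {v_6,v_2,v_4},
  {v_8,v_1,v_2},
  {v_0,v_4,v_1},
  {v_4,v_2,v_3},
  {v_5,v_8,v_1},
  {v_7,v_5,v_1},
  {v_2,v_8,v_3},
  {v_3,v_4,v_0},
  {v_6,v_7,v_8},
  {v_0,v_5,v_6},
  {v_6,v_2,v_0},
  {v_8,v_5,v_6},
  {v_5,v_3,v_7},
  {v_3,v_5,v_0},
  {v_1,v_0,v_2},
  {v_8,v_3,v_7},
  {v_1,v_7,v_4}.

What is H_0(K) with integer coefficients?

H_0 = Z.

We work with the vertex ordering v_0 < v_1 < v_2 < v_3 < v_4 < v_5 < v_6 < v_7 < v_8. The simplices of K, each written with vertices in increasing order, are:

  0-simplices (9): [v_0], [v_1], [v_2], [v_3], [v_4], [v_5], [v_6], [v_7], [v_8]
  1-simplices (27): (27 of them)
  2-simplices (18): (18 of them)

so the chain groups are C_0 ≅ Z^9, C_1 ≅ Z^27, C_2 ≅ Z^18.

Boundary ∂_1: C_1 → C_0 maps an edge to its endpoints' difference, ∂[p,q] = q − p. For instance
  ∂[v_3,v_8] = [v_8] − [v_3].
This gives a 9×27 integer matrix of rank 8; reducing to Smith normal form yields diagonal entries (1,1,1,1,1,1,1,1).

∂_2: C_2 → C_1 maps a triangle to the signed sum of its edges. For instance
  ∂[v_0,v_3,v_4] = [v_3,v_4] − [v_0,v_4] + [v_0,v_3],
  ∂[v_0,v_1,v_2] = [v_1,v_2] − [v_0,v_2] + [v_0,v_1].
The 27×18 boundary matrix has rank 18 and Smith normal form diag(1,1,1,1,1,1,1,1,1,1,1,1,1,1,1,1,1,2).

Reading off H_k = ker ∂_k / im ∂_{k+1}:

  H_0: rank C_0 − rank ∂_1 = 9 − 8 = 1, and the invariant factors of ∂_1 are all 1, so H_0 = Z.

(K is a triangulation of the Klein bottle.)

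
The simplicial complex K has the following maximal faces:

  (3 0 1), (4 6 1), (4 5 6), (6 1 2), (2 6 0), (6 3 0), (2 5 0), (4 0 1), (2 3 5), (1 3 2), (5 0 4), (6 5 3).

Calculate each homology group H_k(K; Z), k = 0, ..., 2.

Order the vertices as 0 < 1 < 2 < 3 < 4 < 5 < 6. Listing each simplex with vertices in this order, K has dimension 2 with simplices:

  0-simplices (7): [0], [1], [2], [3], [4], [5], [6]
  1-simplices (18): [0,1], [0,2], [0,3], [0,4], [0,5], [0,6], [1,2], [1,3], [1,4], [1,6], [2,3], [2,5], [2,6], [3,5], [3,6], [4,5], [4,6], [5,6]
  2-simplices (12): [0,1,3], [0,1,4], [0,2,5], [0,2,6], [0,3,6], [0,4,5], [1,2,3], [1,2,6], [1,4,6], [2,3,5], [3,5,6], [4,5,6]

Hence C_0 ≅ Z^7, C_1 ≅ Z^18, C_2 ≅ Z^12.

The boundary map ∂_1: C_1 → C_0 maps an edge to its endpoints' difference, ∂[p,q] = q − p. For instance
  ∂[2,5] = [5] − [2].
As a 7×18 matrix over Z this has rank 6, with invariant factors (1,1,1,1,1,1).

Boundary ∂_2: C_2 → C_1 sends each 2-simplex [p,q,r] to [q,r] − [p,r] + [p,q]. For instance
  ∂[0,4,5] = [4,5] − [0,5] + [0,4],
  ∂[0,3,6] = [3,6] − [0,6] + [0,3].
The 18×12 boundary matrix has rank 12 and Smith normal form diag(1,1,1,1,1,1,1,1,1,1,1,2).

From H_k ≅ ker(∂_k) / im(∂_{k+1}) we obtain:

  H_0: rank C_0 − rank ∂_1 = 7 − 6 = 1, and the invariant factors of ∂_1 are all 1, so H_0 ≅ Z.
  H_1: rank ker ∂_1 − rank ∂_2 = (18 − 6) − 12 = 0, and ∂_2 has invariant factor 2 > 1, so H_1 ≅ Z_2.
  H_2: rank ker ∂_2 − rank ∂_3 = (12 − 12) − 0 = 0, and there is no ∂_3, so H_2 ≅ 0.

As a check, the Euler characteristic is 7 − 18 + 12 = 1, which agrees with 1 − 0 + 0 = 1.

H_0 ≅ Z,  H_1 ≅ Z_2,  H_2 = 0.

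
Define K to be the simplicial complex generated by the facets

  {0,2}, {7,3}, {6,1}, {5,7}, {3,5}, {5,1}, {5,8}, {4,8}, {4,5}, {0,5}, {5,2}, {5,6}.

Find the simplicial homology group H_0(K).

K has 9 vertices, 12 edges.
rank ∂_0 = 0, rank ∂_1 = 8 ⇒ b_0 = 9 − 0 − 8 = 1; all invariant factors of ∂_1 are 1 so no torsion. So H_0 ≅ Z.

H_0 = Z.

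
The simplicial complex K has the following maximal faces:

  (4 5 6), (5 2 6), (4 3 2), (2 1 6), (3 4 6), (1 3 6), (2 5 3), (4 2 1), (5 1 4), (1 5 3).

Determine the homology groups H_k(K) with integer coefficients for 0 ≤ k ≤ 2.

Order the vertices as 1 < 2 < 3 < 4 < 5 < 6. Listing each simplex with vertices in this order, K has dimension 2 with simplices:

  0-simplices (6): [1], [2], [3], [4], [5], [6]
  1-simplices (15): [1,2], [1,3], [1,4], [1,5], [1,6], [2,3], [2,4], [2,5], [2,6], [3,4], [3,5], [3,6], [4,5], [4,6], [5,6]
  2-simplices (10): [1,2,4], [1,2,6], [1,3,5], [1,3,6], [1,4,5], [2,3,4], [2,3,5], [2,5,6], [3,4,6], [4,5,6]

Hence C_0 ≅ Z^6, C_1 ≅ Z^15, C_2 ≅ Z^10.

∂_1: C_1 → C_0 is given by ∂[p,q] = [q] − [p]. For instance
  ∂[1,6] = [6] − [1].
As a 6×15 matrix over Z this has rank 5, with invariant factors (1,1,1,1,1).

Boundary ∂_2: C_2 → C_1 sends each 2-simplex [p,q,r] to [q,r] − [p,r] + [p,q]. For instance
  ∂[1,4,5] = [4,5] − [1,5] + [1,4],
  ∂[1,2,6] = [2,6] − [1,6] + [1,2].
The 15×10 boundary matrix has rank 10 and Smith normal form diag(1,1,1,1,1,1,1,1,1,2).

From H_k ≅ ker(∂_k) / im(∂_{k+1}) we obtain:

  H_0: rank C_0 − rank ∂_1 = 6 − 5 = 1, and the invariant factors of ∂_1 are all 1, so H_0 = Z.
  H_1: rank ker ∂_1 − rank ∂_2 = (15 − 5) − 10 = 0, and ∂_2 has invariant factor 2 > 1, so H_1 = Z/2Z.
  H_2: rank ker ∂_2 − rank ∂_3 = (10 − 10) − 0 = 0, and there is no ∂_3, so H_2 = 0.

As a check, the Euler characteristic is 6 − 15 + 10 = 1, which agrees with 1 − 0 + 0 = 1.

H_0 ≅ Z,  H_1 ≅ Z/2Z,  H_2 = 0.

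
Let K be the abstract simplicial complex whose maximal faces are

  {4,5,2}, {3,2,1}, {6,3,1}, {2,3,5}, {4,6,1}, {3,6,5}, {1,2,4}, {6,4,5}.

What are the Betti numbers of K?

b_0 = 1, b_1 = 0, b_2 = 1.

Order the vertices as 1 < 2 < 3 < 4 < 5 < 6. Listing each simplex with vertices in this order, K has dimension 2 with simplices:

  0-simplices (6): [1], [2], [3], [4], [5], [6]
  1-simplices (12): [1,2], [1,3], [1,4], [1,6], [2,3], [2,4], [2,5], [3,5], [3,6], [4,5], [4,6], [5,6]
  2-simplices (8): [1,2,3], [1,2,4], [1,3,6], [1,4,6], [2,3,5], [2,4,5], [3,5,6], [4,5,6]

giving chain groups C_0 ≅ Z^6, C_1 ≅ Z^12, C_2 ≅ Z^8.

The boundary map ∂_1: C_1 → C_0 sends each edge [p,q] (with p < q) to q − p.
This gives a 6×12 integer matrix of rank 5; reducing to Smith normal form yields diagonal entries (1,1,1,1,1).

∂_2: C_2 → C_1 acts by ∂[p,q,r] = [q,r] − [p,r] + [p,q]. For instance
  ∂[4,5,6] = [5,6] − [4,6] + [4,5],
  ∂[1,3,6] = [3,6] − [1,6] + [1,3].
The resulting 12×8 matrix has rank 7, and its Smith normal form has invariant factors (1,1,1,1,1,1,1).

Computing H_k = (kernel of ∂_k) / (image of ∂_{k+1}):

  H_0: rank C_0 − rank ∂_1 = 6 − 5 = 1, and the invariant factors of ∂_1 are all 1, so H_0 = Z.
  H_1: rank ker ∂_1 − rank ∂_2 = (12 − 5) − 7 = 0, and the invariant factors of ∂_2 are all 1, so H_1 = 0.
  H_2: rank ker ∂_2 − rank ∂_3 = (8 − 7) − 0 = 1, and there is no ∂_3, so H_2 = Z.

As a check, the Euler characteristic is 6 − 12 + 8 = 2, which agrees with 1 − 0 + 1 = 2.
(K is a triangulation of the 2-sphere S^2.)

Hence the Betti numbers are b_0 = 1, b_1 = 0, b_2 = 1.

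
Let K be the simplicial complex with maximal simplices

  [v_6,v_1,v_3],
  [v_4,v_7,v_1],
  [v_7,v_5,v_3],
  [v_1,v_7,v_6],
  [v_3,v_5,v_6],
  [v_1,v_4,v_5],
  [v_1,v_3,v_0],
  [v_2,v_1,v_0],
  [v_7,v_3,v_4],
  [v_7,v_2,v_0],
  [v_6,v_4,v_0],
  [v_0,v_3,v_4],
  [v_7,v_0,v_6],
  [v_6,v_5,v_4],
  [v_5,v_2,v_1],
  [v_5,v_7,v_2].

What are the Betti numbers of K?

Fix the vertex order v_0 < v_1 < v_2 < v_3 < v_4 < v_5 < v_6 < v_7 and write every simplex with vertices in increasing order. Then dim K = 2 and the simplices of K are:

  0-simplices (8): [v_0], [v_1], [v_2], [v_3], [v_4], [v_5], [v_6], [v_7]
  1-simplices (24): (24 of them)
  2-simplices (16): (16 of them)

giving chain groups C_0 ≅ Z^8, C_1 ≅ Z^24, C_2 ≅ Z^16.

Boundary ∂_1: C_1 → C_0 maps an edge to its endpoints' difference, ∂[p,q] = q − p. For instance
  ∂[v_2,v_5] = [v_5] − [v_2].
As a 8×24 matrix over Z this has rank 7, with invariant factors (1,1,1,1,1,1,1).

∂_2: C_2 → C_1 sends each 2-simplex [p,q,r] to [q,r] − [p,r] + [p,q]. For instance
  ∂[v_0,v_6,v_7] = [v_6,v_7] − [v_0,v_7] + [v_0,v_6],
  ∂[v_1,v_4,v_5] = [v_4,v_5] − [v_1,v_5] + [v_1,v_4].
This gives a 24×16 integer matrix of rank 15; reducing to Smith normal form yields diagonal entries (1,1,1,1,1,1,1,1,1,1,1,1,1,1,1).

From H_k ≅ ker(∂_k) / im(∂_{k+1}) we obtain:

  H_0: rank C_0 − rank ∂_1 = 8 − 7 = 1, and the invariant factors of ∂_1 are all 1, so H_0 = Z.
  H_1: rank ker ∂_1 − rank ∂_2 = (24 − 7) − 15 = 2, and the invariant factors of ∂_2 are all 1, so H_1 = Z^2.
  H_2: rank ker ∂_2 − rank ∂_3 = (16 − 15) − 0 = 1, and there is no ∂_3, so H_2 = Z.

Hence the Betti numbers are b_0 = 1, b_1 = 2, b_2 = 1.

b_0 = 1, b_1 = 2, b_2 = 1.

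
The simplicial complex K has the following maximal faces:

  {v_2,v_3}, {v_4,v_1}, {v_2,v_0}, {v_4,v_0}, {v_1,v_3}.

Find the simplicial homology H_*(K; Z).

H_0 ≅ Z,  H_1 ≅ Z.

Take the total order v_0 < v_1 < v_2 < v_3 < v_4 on the vertex set. Then K (dimension 1) consists of the simplices:

  0-simplices (5): [v_0], [v_1], [v_2], [v_3], [v_4]
  1-simplices (5): [v_0,v_2], [v_0,v_4], [v_1,v_3], [v_1,v_4], [v_2,v_3]

so the chain groups are C_0 ≅ Z^5, C_1 ≅ Z^5.

∂_1: C_1 → C_0 sends each edge [p,q] (with p < q) to q − p. For instance
  ∂[v_0,v_2] = [v_2] − [v_0].
The resulting 5×5 matrix has rank 4, and its Smith normal form has invariant factors (1,1,1,1).

Computing H_k = (kernel of ∂_k) / (image of ∂_{k+1}):

  H_0: rank C_0 − rank ∂_1 = 5 − 4 = 1, and the invariant factors of ∂_1 are all 1, so H_0 ≅ Z.
  H_1: rank ker ∂_1 − rank ∂_2 = (5 − 4) − 0 = 1, and there is no ∂_2, so H_1 ≅ Z.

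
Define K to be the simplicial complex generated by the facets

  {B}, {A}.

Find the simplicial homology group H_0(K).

Take the total order A < B on the vertex set. Then K (dimension 0) consists of the simplices:

  0-simplices (2): A, B

so the chain groups are C_0 ≅ Z^2.

Computing H_k = (kernel of ∂_k) / (image of ∂_{k+1}):

  H_0: rank C_0 − rank ∂_1 = 2 − 0 = 2, and there is no ∂_1, so H_0 ≅ Z^2.

H_0 ≅ Z^2.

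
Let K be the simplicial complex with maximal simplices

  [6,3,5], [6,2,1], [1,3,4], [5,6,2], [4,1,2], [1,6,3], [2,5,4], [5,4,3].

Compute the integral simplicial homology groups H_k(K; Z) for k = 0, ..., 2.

H_0 ≅ Z,  H_1 = 0,  H_2 ≅ Z.

K has 6 vertices, 12 edges, 8 triangles.
rank ∂_0 = 0, rank ∂_1 = 5 ⇒ b_0 = 6 − 0 − 5 = 1; all invariant factors of ∂_1 are 1 so no torsion. So H_0 = Z.
rank ∂_1 = 5, rank ∂_2 = 7 ⇒ b_1 = 12 − 5 − 7 = 0; all invariant factors of ∂_2 are 1 so no torsion. So H_1 = 0.
rank ∂_2 = 7, rank ∂_3 = 0 ⇒ b_2 = 8 − 7 − 0 = 1. So H_2 = Z.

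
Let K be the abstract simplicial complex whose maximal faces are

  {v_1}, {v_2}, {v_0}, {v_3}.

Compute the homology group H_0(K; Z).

H_0 = Z^4.

Order the vertices as v_0 < v_1 < v_2 < v_3. Listing each simplex with vertices in this order, K has dimension 0 with simplices:

  0-simplices (4): [v_0], [v_1], [v_2], [v_3]

Hence C_0 ≅ Z^4.

From H_k ≅ ker(∂_k) / im(∂_{k+1}) we obtain:

  H_0: rank C_0 − rank ∂_1 = 4 − 0 = 4, and there is no ∂_1, so H_0 = Z^4.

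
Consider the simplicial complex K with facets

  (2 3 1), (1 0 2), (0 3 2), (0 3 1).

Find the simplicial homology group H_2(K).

H_2 ≅ Z.

Fix the vertex order 0 < 1 < 2 < 3 and write every simplex with vertices in increasing order. Then dim K = 2 and the simplices of K are:

  0-simplices (4): [0], [1], [2], [3]
  1-simplices (6): [0,1], [0,2], [0,3], [1,2], [1,3], [2,3]
  2-simplices (4): [0,1,2], [0,1,3], [0,2,3], [1,2,3]

Hence C_0 ≅ Z^4, C_1 ≅ Z^6, C_2 ≅ Z^4.

The boundary map ∂_1: C_1 → C_0 sends each edge [p,q] (with p < q) to q − p. For instance
  ∂[1,2] = [2] − [1].
As a 4×6 matrix over Z this has rank 3, with invariant factors (1,1,1).

Boundary ∂_2: C_2 → C_1 maps a triangle to the signed sum of its edges. For instance
  ∂[0,2,3] = [2,3] − [0,3] + [0,2],
  ∂[1,2,3] = [2,3] − [1,3] + [1,2].
The 6×4 boundary matrix has rank 3 and Smith normal form diag(1,1,1).

Reading off H_k = ker ∂_k / im ∂_{k+1}:

  H_2: rank ker ∂_2 − rank ∂_3 = (4 − 3) − 0 = 1, and there is no ∂_3, so H_2 ≅ Z.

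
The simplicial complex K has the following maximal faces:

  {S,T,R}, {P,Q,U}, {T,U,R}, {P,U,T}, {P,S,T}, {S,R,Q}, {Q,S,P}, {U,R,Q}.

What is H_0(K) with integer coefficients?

Fix the vertex order P < Q < R < S < T < U and write every simplex with vertices in increasing order. Then dim K = 2 and the simplices of K are:

  0-simplices (6): P, Q, R, S, T, U
  1-simplices (12): PQ, PS, PT, PU, QR, QS, QU, RS, RT, RU, ST, TU
  2-simplices (8): PQS, PQU, PST, PTU, QRS, QRU, RST, RTU

so the chain groups are C_0 ≅ Z^6, C_1 ≅ Z^12, C_2 ≅ Z^8.

∂_1: C_1 → C_0 sends each edge [p,q] (with p < q) to q − p. For instance
  ∂QR = R − Q.
The resulting 6×12 matrix has rank 5, and its Smith normal form has invariant factors (1,1,1,1,1).

The boundary map ∂_2: C_2 → C_1 maps a triangle to the signed sum of its edges. For instance
  ∂PQU = QU − PU + PQ,
  ∂RST = ST − RT + RS.
The 12×8 boundary matrix has rank 7 and Smith normal form diag(1,1,1,1,1,1,1).

Now H_k = ker ∂_k / im ∂_{k+1}, so:

  H_0: rank C_0 − rank ∂_1 = 6 − 5 = 1, and the invariant factors of ∂_1 are all 1, so H_0 ≅ Z.

(K is a triangulation of the 2-sphere S^2.)

H_0 ≅ Z.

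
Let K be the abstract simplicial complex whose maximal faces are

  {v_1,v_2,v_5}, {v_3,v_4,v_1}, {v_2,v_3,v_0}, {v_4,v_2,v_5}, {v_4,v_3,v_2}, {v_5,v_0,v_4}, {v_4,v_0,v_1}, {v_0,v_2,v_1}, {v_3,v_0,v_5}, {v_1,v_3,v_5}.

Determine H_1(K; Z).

K has 6 vertices, 15 edges, 10 triangles.
rank ∂_1 = 5, rank ∂_2 = 10 ⇒ b_1 = 15 − 5 − 10 = 0; ∂_2 has invariant factor(s) [2] giving torsion. So H_1 = Z/2.

H_1 = Z/2.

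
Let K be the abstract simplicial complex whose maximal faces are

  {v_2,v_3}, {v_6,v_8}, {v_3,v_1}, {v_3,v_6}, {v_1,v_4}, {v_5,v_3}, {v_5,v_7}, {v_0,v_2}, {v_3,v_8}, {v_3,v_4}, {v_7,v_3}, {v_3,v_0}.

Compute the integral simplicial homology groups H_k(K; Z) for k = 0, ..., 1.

H_0 = Z,  H_1 = Z^4.

Fix the vertex order v_0 < v_1 < v_2 < v_3 < v_4 < v_5 < v_6 < v_7 < v_8 and write every simplex with vertices in increasing order. Then dim K = 1 and the simplices of K are:

  0-simplices (9): [v_0], [v_1], [v_2], [v_3], [v_4], [v_5], [v_6], [v_7], [v_8]
  1-simplices (12): [v_0,v_2], [v_0,v_3], [v_1,v_3], [v_1,v_4], [v_2,v_3], [v_3,v_4], [v_3,v_5], [v_3,v_6], [v_3,v_7], [v_3,v_8], [v_5,v_7], [v_6,v_8]

giving chain groups C_0 ≅ Z^9, C_1 ≅ Z^12.

Boundary ∂_1: C_1 → C_0 maps an edge to its endpoints' difference, ∂[p,q] = q − p.
The resulting 9×12 matrix has rank 8, and its Smith normal form has invariant factors (1,1,1,1,1,1,1,1).

Computing H_k = (kernel of ∂_k) / (image of ∂_{k+1}):

  H_0: rank C_0 − rank ∂_1 = 9 − 8 = 1, and the invariant factors of ∂_1 are all 1, so H_0 ≅ Z.
  H_1: rank ker ∂_1 − rank ∂_2 = (12 − 8) − 0 = 4, and there is no ∂_2, so H_1 ≅ Z^4.

(K is a triangulation of a wedge of 4 circles.)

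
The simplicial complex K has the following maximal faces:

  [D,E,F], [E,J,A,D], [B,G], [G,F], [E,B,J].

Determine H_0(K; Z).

H_0 = Z.

Fix the vertex order A < B < D < E < F < G < J and write every simplex with vertices in increasing order. Then dim K = 3 and the simplices of K are:

  0-simplices (7): A, B, D, E, F, G, J
  1-simplices (12): AD, AE, AJ, BE, BG, BJ, DE, DF, DJ, EF, EJ, FG
  2-simplices (6): ADE, ADJ, AEJ, BEJ, DEF, DEJ
  3-simplices (1): ADEJ

giving chain groups C_0 ≅ Z^7, C_1 ≅ Z^12, C_2 ≅ Z^6, C_3 ≅ Z^1.

The boundary map ∂_1: C_1 → C_0 sends each edge [p,q] (with p < q) to q − p. For instance
  ∂EJ = J − E.
As a 7×12 matrix over Z this has rank 6, with invariant factors (1,1,1,1,1,1).

The boundary map ∂_2: C_2 → C_1 maps a triangle to the signed sum of its edges. For instance
  ∂DEF = EF − DF + DE,
  ∂AEJ = EJ − AJ + AE.
This gives a 12×6 integer matrix of rank 5; reducing to Smith normal form yields diagonal entries (1,1,1,1,1).

∂_3: C_3 → C_2 sends each 3-simplex σ to the alternating sum Σ_i (−1)^i (σ with its i-th vertex removed). For instance
  ∂ADEJ = DEJ − AEJ + ADJ − ADE.
The 6×1 boundary matrix has rank 1 and Smith normal form diag(1).

From H_k ≅ ker(∂_k) / im(∂_{k+1}) we obtain:

  H_0: rank C_0 − rank ∂_1 = 7 − 6 = 1, and the invariant factors of ∂_1 are all 1, so H_0 ≅ Z.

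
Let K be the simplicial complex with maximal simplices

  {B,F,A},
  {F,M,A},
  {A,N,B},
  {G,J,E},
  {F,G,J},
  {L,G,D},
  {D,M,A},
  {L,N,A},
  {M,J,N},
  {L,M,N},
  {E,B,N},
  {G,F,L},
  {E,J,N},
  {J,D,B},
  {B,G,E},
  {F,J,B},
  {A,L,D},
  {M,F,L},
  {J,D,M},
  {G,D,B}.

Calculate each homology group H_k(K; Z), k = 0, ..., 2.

H_0 ≅ Z,  H_1 ≅ Z ⊕ Z/2,  H_2 = 0.

We work with the vertex ordering A < B < D < E < F < G < J < L < M < N. The simplices of K, each written with vertices in increasing order, are:

  0-simplices (10): A, B, D, E, F, G, J, L, M, N
  1-simplices (30): AB, AD, AF, AL, AM, AN, BD, BE, BF, BG, BJ, BN, DG, DJ, DL, DM, EG, EJ, EN, FG, FJ, FL, FM, GJ, GL, JM, JN, LM, LN, MN
  2-simplices (20): ABF, ABN, ADL, ADM, AFM, ALN, BDG, BDJ, BEG, BEN, BFJ, DGL, DJM, EGJ, EJN, FGJ, FGL, FLM, JMN, LMN

giving chain groups C_0 ≅ Z^10, C_1 ≅ Z^30, C_2 ≅ Z^20.

∂_1: C_1 → C_0 sends each edge [p,q] (with p < q) to q − p.
As a 10×30 matrix over Z this has rank 9, with invariant factors (1,1,1,1,1,1,1,1,1).

Boundary ∂_2: C_2 → C_1 acts by ∂[p,q,r] = [q,r] − [p,r] + [p,q]. For instance
  ∂BFJ = FJ − BJ + BF,
  ∂ABN = BN − AN + AB.
The resulting 30×20 matrix has rank 20, and its Smith normal form has invariant factors (1,1,1,1,1,1,1,1,1,1,1,1,1,1,1,1,1,1,1,2).

Computing H_k = (kernel of ∂_k) / (image of ∂_{k+1}):

  H_0: rank C_0 − rank ∂_1 = 10 − 9 = 1, and the invariant factors of ∂_1 are all 1, so H_0 ≅ Z.
  H_1: rank ker ∂_1 − rank ∂_2 = (30 − 9) − 20 = 1, and ∂_2 has invariant factor 2 > 1, so H_1 ≅ Z ⊕ Z/2.
  H_2: rank ker ∂_2 − rank ∂_3 = (20 − 20) − 0 = 0, and there is no ∂_3, so H_2 ≅ 0.

(K is a triangulation of the Klein bottle.)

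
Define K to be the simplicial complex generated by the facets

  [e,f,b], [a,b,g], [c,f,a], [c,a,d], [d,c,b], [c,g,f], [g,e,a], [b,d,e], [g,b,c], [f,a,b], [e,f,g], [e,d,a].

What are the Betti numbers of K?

b_0 = 1, b_1 = 0, b_2 = 0.

We work with the vertex ordering a < b < c < d < e < f < g. The simplices of K, each written with vertices in increasing order, are:

  0-simplices (7): a, b, c, d, e, f, g
  1-simplices (18): ab, ac, ad, ae, af, ag, bc, bd, be, bf, bg, cd, cf, cg, de, ef, eg, fg
  2-simplices (12): abf, abg, acd, acf, ade, aeg, bcd, bcg, bde, bef, cfg, efg

Hence C_0 ≅ Z^7, C_1 ≅ Z^18, C_2 ≅ Z^12.

The boundary map ∂_1: C_1 → C_0 maps an edge to its endpoints' difference, ∂[p,q] = q − p.
This gives a 7×18 integer matrix of rank 6; reducing to Smith normal form yields diagonal entries (1,1,1,1,1,1).

∂_2: C_2 → C_1 maps a triangle to the signed sum of its edges. For instance
  ∂acf = cf − af + ac,
  ∂bde = de − be + bd.
As a 18×12 matrix over Z this has rank 12, with invariant factors (1,1,1,1,1,1,1,1,1,1,1,2).

From H_k ≅ ker(∂_k) / im(∂_{k+1}) we obtain:

  H_0: rank C_0 − rank ∂_1 = 7 − 6 = 1, and the invariant factors of ∂_1 are all 1, so H_0 ≅ Z.
  H_1: rank ker ∂_1 − rank ∂_2 = (18 − 6) − 12 = 0, and ∂_2 has invariant factor 2 > 1, so H_1 ≅ Z/2Z.
  H_2: rank ker ∂_2 − rank ∂_3 = (12 − 12) − 0 = 0, and there is no ∂_3, so H_2 ≅ 0.

As a check, the Euler characteristic is 7 − 18 + 12 = 1, which agrees with 1 − 0 + 0 = 1.
(K is a triangulation of the real projective plane RP^2.)

Hence the Betti numbers are b_0 = 1, b_1 = 0, b_2 = 0.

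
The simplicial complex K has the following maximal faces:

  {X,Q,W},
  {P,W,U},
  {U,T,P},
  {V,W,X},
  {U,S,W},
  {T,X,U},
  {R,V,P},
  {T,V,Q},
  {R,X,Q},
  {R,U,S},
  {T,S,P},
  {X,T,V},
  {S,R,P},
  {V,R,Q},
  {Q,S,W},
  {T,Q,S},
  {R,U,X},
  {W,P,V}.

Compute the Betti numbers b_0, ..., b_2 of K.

Take the total order P < Q < R < S < T < U < V < W < X on the vertex set. Then K (dimension 2) consists of the simplices:

  0-simplices (9): P, Q, R, S, T, U, V, W, X
  1-simplices (27): PR, PS, PT, PU, PV, PW, QR, QS, QT, QV, QW, QX, RS, RU, RV, RX, ST, SU, SW, TU, TV, TX, UW, UX, VW, VX, WX
  2-simplices (18): PRS, PRV, PST, PTU, PUW, PVW, QRV, QRX, QST, QSW, QTV, QWX, RSU, RUX, SUW, TUX, TVX, VWX

Hence C_0 ≅ Z^9, C_1 ≅ Z^27, C_2 ≅ Z^18.

∂_1: C_1 → C_0 sends each edge [p,q] (with p < q) to q − p.
The 9×27 boundary matrix has rank 8 and Smith normal form diag(1,1,1,1,1,1,1,1).

The boundary map ∂_2: C_2 → C_1 acts by ∂[p,q,r] = [q,r] − [p,r] + [p,q]. For instance
  ∂TUX = UX − TX + TU,
  ∂QRX = RX − QX + QR.
The resulting 27×18 matrix has rank 18, and its Smith normal form has invariant factors (1,1,1,1,1,1,1,1,1,1,1,1,1,1,1,1,1,2).

Computing H_k = (kernel of ∂_k) / (image of ∂_{k+1}):

  H_0: rank C_0 − rank ∂_1 = 9 − 8 = 1, and the invariant factors of ∂_1 are all 1, so H_0 = Z.
  H_1: rank ker ∂_1 − rank ∂_2 = (27 − 8) − 18 = 1, and ∂_2 has invariant factor 2 > 1, so H_1 = Z ⊕ Z/2.
  H_2: rank ker ∂_2 − rank ∂_3 = (18 − 18) − 0 = 0, and there is no ∂_3, so H_2 = 0.

Hence the Betti numbers are b_0 = 1, b_1 = 1, b_2 = 0.

b_0 = 1, b_1 = 1, b_2 = 0.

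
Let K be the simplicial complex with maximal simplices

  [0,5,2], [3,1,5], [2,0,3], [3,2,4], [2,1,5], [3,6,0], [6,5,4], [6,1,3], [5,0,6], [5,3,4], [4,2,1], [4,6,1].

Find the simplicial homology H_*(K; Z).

Order the vertices as 0 < 1 < 2 < 3 < 4 < 5 < 6. Listing each simplex with vertices in this order, K has dimension 2 with simplices:

  0-simplices (7): [0], [1], [2], [3], [4], [5], [6]
  1-simplices (18): [0,2], [0,3], [0,5], [0,6], [1,2], [1,3], [1,4], [1,5], [1,6], [2,3], [2,4], [2,5], [3,4], [3,5], [3,6], [4,5], [4,6], [5,6]
  2-simplices (12): [0,2,3], [0,2,5], [0,3,6], [0,5,6], [1,2,4], [1,2,5], [1,3,5], [1,3,6], [1,4,6], [2,3,4], [3,4,5], [4,5,6]

giving chain groups C_0 ≅ Z^7, C_1 ≅ Z^18, C_2 ≅ Z^12.

∂_1: C_1 → C_0 is given by ∂[p,q] = [q] − [p].
As a 7×18 matrix over Z this has rank 6, with invariant factors (1,1,1,1,1,1).

The boundary map ∂_2: C_2 → C_1 sends each 2-simplex [p,q,r] to [q,r] − [p,r] + [p,q]. For instance
  ∂[1,4,6] = [4,6] − [1,6] + [1,4],
  ∂[0,2,5] = [2,5] − [0,5] + [0,2].
The 18×12 boundary matrix has rank 12 and Smith normal form diag(1,1,1,1,1,1,1,1,1,1,1,2).

Now H_k = ker ∂_k / im ∂_{k+1}, so:

  H_0: rank C_0 − rank ∂_1 = 7 − 6 = 1, and the invariant factors of ∂_1 are all 1, so H_0 ≅ Z.
  H_1: rank ker ∂_1 − rank ∂_2 = (18 − 6) − 12 = 0, and ∂_2 has invariant factor 2 > 1, so H_1 ≅ Z/2.
  H_2: rank ker ∂_2 − rank ∂_3 = (12 − 12) − 0 = 0, and there is no ∂_3, so H_2 ≅ 0.

H_0 ≅ Z,  H_1 ≅ Z/2,  H_2 = 0.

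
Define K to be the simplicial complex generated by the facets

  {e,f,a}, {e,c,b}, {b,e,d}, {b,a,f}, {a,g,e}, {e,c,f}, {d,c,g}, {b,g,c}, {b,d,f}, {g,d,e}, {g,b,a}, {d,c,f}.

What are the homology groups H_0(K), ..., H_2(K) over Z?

Take the total order a < b < c < d < e < f < g on the vertex set. Then K (dimension 2) consists of the simplices:

  0-simplices (7): a, b, c, d, e, f, g
  1-simplices (18): ab, ae, af, ag, bc, bd, be, bf, bg, cd, ce, cf, cg, de, df, dg, ef, eg
  2-simplices (12): abf, abg, aef, aeg, bce, bcg, bde, bdf, cdf, cdg, cef, deg

Hence C_0 ≅ Z^7, C_1 ≅ Z^18, C_2 ≅ Z^12.

The boundary map ∂_1: C_1 → C_0 is given by ∂[p,q] = [q] − [p]. For instance
  ∂bf = f − b.
This gives a 7×18 integer matrix of rank 6; reducing to Smith normal form yields diagonal entries (1,1,1,1,1,1).

Boundary ∂_2: C_2 → C_1 acts by ∂[p,q,r] = [q,r] − [p,r] + [p,q]. For instance
  ∂abf = bf − af + ab,
  ∂cdf = df − cf + cd.
The resulting 18×12 matrix has rank 12, and its Smith normal form has invariant factors (1,1,1,1,1,1,1,1,1,1,1,2).

From H_k ≅ ker(∂_k) / im(∂_{k+1}) we obtain:

  H_0: rank C_0 − rank ∂_1 = 7 − 6 = 1, and the invariant factors of ∂_1 are all 1, so H_0 ≅ Z.
  H_1: rank ker ∂_1 − rank ∂_2 = (18 − 6) − 12 = 0, and ∂_2 has invariant factor 2 > 1, so H_1 ≅ Z/2.
  H_2: rank ker ∂_2 − rank ∂_3 = (12 − 12) − 0 = 0, and there is no ∂_3, so H_2 ≅ 0.

(K is a triangulation of the real projective plane RP^2.)

H_0 ≅ Z,  H_1 ≅ Z/2,  H_2 = 0.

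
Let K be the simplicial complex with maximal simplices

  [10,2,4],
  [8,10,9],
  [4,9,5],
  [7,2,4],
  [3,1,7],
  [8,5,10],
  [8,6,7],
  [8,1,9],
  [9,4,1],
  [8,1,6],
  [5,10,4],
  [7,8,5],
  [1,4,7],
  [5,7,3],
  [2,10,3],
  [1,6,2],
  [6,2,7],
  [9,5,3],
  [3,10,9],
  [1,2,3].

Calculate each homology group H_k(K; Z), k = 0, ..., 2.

We work with the vertex ordering 1 < 2 < 3 < 4 < 5 < 6 < 7 < 8 < 9 < 10. The simplices of K, each written with vertices in increasing order, are:

  0-simplices (10): [1], [2], [3], [4], [5], [6], [7], [8], [9], [10]
  1-simplices (30): (30 of them)
  2-simplices (20): (20 of them)

giving chain groups C_0 ≅ Z^10, C_1 ≅ Z^30, C_2 ≅ Z^20.

∂_1: C_1 → C_0 sends each edge [p,q] (with p < q) to q − p.
This gives a 10×30 integer matrix of rank 9; reducing to Smith normal form yields diagonal entries (1,1,1,1,1,1,1,1,1).

The boundary map ∂_2: C_2 → C_1 acts by ∂[p,q,r] = [q,r] − [p,r] + [p,q]. For instance
  ∂[6,7,8] = [7,8] − [6,8] + [6,7],
  ∂[2,6,7] = [6,7] − [2,7] + [2,6].
The 30×20 boundary matrix has rank 20 and Smith normal form diag(1,1,1,1,1,1,1,1,1,1,1,1,1,1,1,1,1,1,1,2).

Reading off H_k = ker ∂_k / im ∂_{k+1}:

  H_0: rank C_0 − rank ∂_1 = 10 − 9 = 1, and the invariant factors of ∂_1 are all 1, so H_0 = Z.
  H_1: rank ker ∂_1 − rank ∂_2 = (30 − 9) − 20 = 1, and ∂_2 has invariant factor 2 > 1, so H_1 = Z ⊕ Z/2.
  H_2: rank ker ∂_2 − rank ∂_3 = (20 − 20) − 0 = 0, and there is no ∂_3, so H_2 = 0.

As a check, the Euler characteristic is 10 − 30 + 20 = 0, which agrees with 1 − 1 + 0 = 0.
(K is a triangulation of the Klein bottle.)

H_0 = Z,  H_1 = Z ⊕ Z/2,  H_2 = 0.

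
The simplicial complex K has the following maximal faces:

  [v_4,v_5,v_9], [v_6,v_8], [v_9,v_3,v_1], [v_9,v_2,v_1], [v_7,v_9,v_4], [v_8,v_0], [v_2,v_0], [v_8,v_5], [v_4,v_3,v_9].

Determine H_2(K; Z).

Fix the vertex order v_0 < v_1 < v_2 < v_3 < v_4 < v_5 < v_6 < v_7 < v_8 < v_9 and write every simplex with vertices in increasing order. Then dim K = 2 and the simplices of K are:

  0-simplices (10): [v_0], [v_1], [v_2], [v_3], [v_4], [v_5], [v_6], [v_7], [v_8], [v_9]
  1-simplices (15): (15 of them)
  2-simplices (5): [v_1,v_2,v_9], [v_1,v_3,v_9], [v_3,v_4,v_9], [v_4,v_5,v_9], [v_4,v_7,v_9]

so the chain groups are C_0 ≅ Z^10, C_1 ≅ Z^15, C_2 ≅ Z^5.

∂_1: C_1 → C_0 is given by ∂[p,q] = [q] − [p].
As a 10×15 matrix over Z this has rank 9, with invariant factors (1,1,1,1,1,1,1,1,1).

Boundary ∂_2: C_2 → C_1 sends each 2-simplex [p,q,r] to [q,r] − [p,r] + [p,q]. For instance
  ∂[v_3,v_4,v_9] = [v_4,v_9] − [v_3,v_9] + [v_3,v_4],
  ∂[v_1,v_2,v_9] = [v_2,v_9] − [v_1,v_9] + [v_1,v_2].
The resulting 15×5 matrix has rank 5, and its Smith normal form has invariant factors (1,1,1,1,1).

Now H_k = ker ∂_k / im ∂_{k+1}, so:

  H_2: rank ker ∂_2 − rank ∂_3 = (5 − 5) − 0 = 0, and there is no ∂_3, so H_2 = 0.

H_2 = 0.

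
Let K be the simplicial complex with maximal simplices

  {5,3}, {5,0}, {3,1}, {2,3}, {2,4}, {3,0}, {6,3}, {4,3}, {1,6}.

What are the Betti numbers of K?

K has 7 vertices, 9 edges.
rank ∂_0 = 0, rank ∂_1 = 6 ⇒ b_0 = 7 − 0 − 6 = 1; all invariant factors of ∂_1 are 1 so no torsion. So H_0 ≅ Z.
rank ∂_1 = 6, rank ∂_2 = 0 ⇒ b_1 = 9 − 6 − 0 = 3. So H_1 ≅ Z^3.

b_0 = 1, b_1 = 3.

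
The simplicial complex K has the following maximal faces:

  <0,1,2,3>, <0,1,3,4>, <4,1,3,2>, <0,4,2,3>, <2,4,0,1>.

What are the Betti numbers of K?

b_0 = 1, b_1 = 0, b_2 = 0, b_3 = 1.

K has 5 vertices, 10 edges, 10 triangles, 5 3-simplices.
rank ∂_0 = 0, rank ∂_1 = 4 ⇒ b_0 = 5 − 0 − 4 = 1; all invariant factors of ∂_1 are 1 so no torsion. So H_0 = Z.
rank ∂_1 = 4, rank ∂_2 = 6 ⇒ b_1 = 10 − 4 − 6 = 0; all invariant factors of ∂_2 are 1 so no torsion. So H_1 = 0.
rank ∂_2 = 6, rank ∂_3 = 4 ⇒ b_2 = 10 − 6 − 4 = 0; all invariant factors of ∂_3 are 1 so no torsion. So H_2 = 0.
rank ∂_3 = 4, rank ∂_4 = 0 ⇒ b_3 = 5 − 4 − 0 = 1. So H_3 = Z.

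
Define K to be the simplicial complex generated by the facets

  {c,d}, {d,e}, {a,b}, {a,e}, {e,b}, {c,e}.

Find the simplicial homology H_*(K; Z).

We work with the vertex ordering a < b < c < d < e. The simplices of K, each written with vertices in increasing order, are:

  0-simplices (5): a, b, c, d, e
  1-simplices (6): ab, ae, be, cd, ce, de

Hence C_0 ≅ Z^5, C_1 ≅ Z^6.

∂_1: C_1 → C_0 is given by ∂[p,q] = [q] − [p]. For instance
  ∂ce = e − c.
As a 5×6 matrix over Z this has rank 4, with invariant factors (1,1,1,1).

From H_k ≅ ker(∂_k) / im(∂_{k+1}) we obtain:

  H_0: rank C_0 − rank ∂_1 = 5 − 4 = 1, and the invariant factors of ∂_1 are all 1, so H_0 = Z.
  H_1: rank ker ∂_1 − rank ∂_2 = (6 − 4) − 0 = 2, and there is no ∂_2, so H_1 = Z^2.

As a check, the Euler characteristic is 5 − 6 = -1, which agrees with 1 − 2 = -1.

H_0 ≅ Z,  H_1 ≅ Z^2.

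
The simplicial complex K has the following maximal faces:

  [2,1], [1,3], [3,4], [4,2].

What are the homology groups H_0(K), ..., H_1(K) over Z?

H_0 ≅ Z,  H_1 ≅ Z.

Take the total order 1 < 2 < 3 < 4 on the vertex set. Then K (dimension 1) consists of the simplices:

  0-simplices (4): [1], [2], [3], [4]
  1-simplices (4): [1,2], [1,3], [2,4], [3,4]

Hence C_0 ≅ Z^4, C_1 ≅ Z^4.

∂_1: C_1 → C_0 sends each edge [p,q] (with p < q) to q − p. For instance
  ∂[1,3] = [3] − [1].
This gives a 4×4 integer matrix of rank 3; reducing to Smith normal form yields diagonal entries (1,1,1).

From H_k ≅ ker(∂_k) / im(∂_{k+1}) we obtain:

  H_0: rank C_0 − rank ∂_1 = 4 − 3 = 1, and the invariant factors of ∂_1 are all 1, so H_0 ≅ Z.
  H_1: rank ker ∂_1 − rank ∂_2 = (4 − 3) − 0 = 1, and there is no ∂_2, so H_1 ≅ Z.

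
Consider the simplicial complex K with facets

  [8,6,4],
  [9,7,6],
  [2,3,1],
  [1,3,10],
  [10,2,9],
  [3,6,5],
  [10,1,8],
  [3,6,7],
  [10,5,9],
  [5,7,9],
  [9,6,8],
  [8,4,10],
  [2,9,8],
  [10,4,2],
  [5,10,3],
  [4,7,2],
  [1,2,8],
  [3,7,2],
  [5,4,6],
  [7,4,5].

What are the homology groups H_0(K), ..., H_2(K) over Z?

H_0 = Z,  H_1 = Z ⊕ Z/2,  H_2 = 0.

K has 10 vertices, 30 edges, 20 triangles.
rank ∂_0 = 0, rank ∂_1 = 9 ⇒ b_0 = 10 − 0 − 9 = 1; all invariant factors of ∂_1 are 1 so no torsion. So H_0 ≅ Z.
rank ∂_1 = 9, rank ∂_2 = 20 ⇒ b_1 = 30 − 9 − 20 = 1; ∂_2 has invariant factor(s) [2] giving torsion. So H_1 ≅ Z ⊕ Z/2.
rank ∂_2 = 20, rank ∂_3 = 0 ⇒ b_2 = 20 − 20 − 0 = 0. So H_2 ≅ 0.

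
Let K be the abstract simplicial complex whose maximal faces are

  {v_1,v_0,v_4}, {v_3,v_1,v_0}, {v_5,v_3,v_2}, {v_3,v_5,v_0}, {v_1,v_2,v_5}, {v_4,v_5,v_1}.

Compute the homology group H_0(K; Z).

H_0 ≅ Z.

Order the vertices as v_0 < v_1 < v_2 < v_3 < v_4 < v_5. Listing each simplex with vertices in this order, K has dimension 2 with simplices:

  0-simplices (6): [v_0], [v_1], [v_2], [v_3], [v_4], [v_5]
  1-simplices (12): [v_0,v_1], [v_0,v_3], [v_0,v_4], [v_0,v_5], [v_1,v_2], [v_1,v_3], [v_1,v_4], [v_1,v_5], [v_2,v_3], [v_2,v_5], [v_3,v_5], [v_4,v_5]
  2-simplices (6): [v_0,v_1,v_3], [v_0,v_1,v_4], [v_0,v_3,v_5], [v_1,v_2,v_5], [v_1,v_4,v_5], [v_2,v_3,v_5]

giving chain groups C_0 ≅ Z^6, C_1 ≅ Z^12, C_2 ≅ Z^6.

Boundary ∂_1: C_1 → C_0 sends each edge [p,q] (with p < q) to q − p.
The resulting 6×12 matrix has rank 5, and its Smith normal form has invariant factors (1,1,1,1,1).

∂_2: C_2 → C_1 acts by ∂[p,q,r] = [q,r] − [p,r] + [p,q]. For instance
  ∂[v_0,v_1,v_3] = [v_1,v_3] − [v_0,v_3] + [v_0,v_1],
  ∂[v_1,v_2,v_5] = [v_2,v_5] − [v_1,v_5] + [v_1,v_2].
The 12×6 boundary matrix has rank 6 and Smith normal form diag(1,1,1,1,1,1).

From H_k ≅ ker(∂_k) / im(∂_{k+1}) we obtain:

  H_0: rank C_0 − rank ∂_1 = 6 − 5 = 1, and the invariant factors of ∂_1 are all 1, so H_0 = Z.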